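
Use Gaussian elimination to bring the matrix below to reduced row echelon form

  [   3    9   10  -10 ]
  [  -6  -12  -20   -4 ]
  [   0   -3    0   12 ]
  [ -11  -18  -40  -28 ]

R1 -> 1/3·R1
  [   1    3  10/3  -10/3 ]
  [  -6  -12   -20     -4 ]
  [   0   -3     0     12 ]
  [ -11  -18   -40    -28 ]
R2 -> R2 + 6·R1
  [   1    3  10/3  -10/3 ]
  [   0    6     0    -24 ]
  [   0   -3     0     12 ]
  [ -11  -18   -40    -28 ]
R4 -> R4 + 11·R1
  [ 1   3   10/3   -10/3 ]
  [ 0   6      0     -24 ]
  [ 0  -3      0      12 ]
  [ 0  15  -10/3  -194/3 ]
R2 -> 1/6·R2
  [ 1   3   10/3   -10/3 ]
  [ 0   1      0      -4 ]
  [ 0  -3      0      12 ]
  [ 0  15  -10/3  -194/3 ]
R3 -> R3 + 3·R2
  [ 1   3   10/3   -10/3 ]
  [ 0   1      0      -4 ]
  [ 0   0      0       0 ]
  [ 0  15  -10/3  -194/3 ]
R4 -> R4 − 15·R2
  [ 1  3   10/3  -10/3 ]
  [ 0  1      0     -4 ]
  [ 0  0      0      0 ]
  [ 0  0  -10/3  -14/3 ]
R3 <-> R4
  [ 1  3   10/3  -10/3 ]
  [ 0  1      0     -4 ]
  [ 0  0  -10/3  -14/3 ]
  [ 0  0      0      0 ]
R3 -> -3/10·R3
  [ 1  3  10/3  -10/3 ]
  [ 0  1     0     -4 ]
  [ 0  0     1    7/5 ]
  [ 0  0     0      0 ]
R1 -> R1 − 10/3·R3
  [ 1  3  0   -8 ]
  [ 0  1  0   -4 ]
  [ 0  0  1  7/5 ]
  [ 0  0  0    0 ]
R1 -> R1 − 3·R2
  [ 1  0  0    4 ]
  [ 0  1  0   -4 ]
  [ 0  0  1  7/5 ]
  [ 0  0  0    0 ]

[[1, 0, 0, 4], [0, 1, 0, -4], [0, 0, 1, 7/5], [0, 0, 0, 0]]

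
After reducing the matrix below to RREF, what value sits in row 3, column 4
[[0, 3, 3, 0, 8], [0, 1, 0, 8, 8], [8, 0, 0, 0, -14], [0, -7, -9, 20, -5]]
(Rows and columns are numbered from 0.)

R1 ↔ R3
R1 := 1/8·R1
R3 := R3 − 3·R2
R4 := R4 + 7·R2
R3 := 1/3·R3
R4 := R4 + 9·R3
R4 := 1/4·R4
R3 := R3 + 8·R4
R2 := R2 − 8·R4

3/4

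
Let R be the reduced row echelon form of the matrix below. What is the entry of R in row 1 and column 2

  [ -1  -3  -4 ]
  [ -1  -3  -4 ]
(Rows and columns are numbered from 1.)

r1 ← -1·r1
  [  1   3   4 ]
  [ -1  -3  -4 ]
r2 ← r2 + r1
  [ 1  3  4 ]
  [ 0  0  0 ]

3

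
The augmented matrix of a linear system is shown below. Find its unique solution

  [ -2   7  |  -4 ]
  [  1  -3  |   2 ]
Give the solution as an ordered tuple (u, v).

R1 → -1/2·R1
R2 → R2 − R1
R2 → 2·R2
R1 → R1 + 7/2·R2
Reading off the last column: u = 2, v = 0.

(2, 0)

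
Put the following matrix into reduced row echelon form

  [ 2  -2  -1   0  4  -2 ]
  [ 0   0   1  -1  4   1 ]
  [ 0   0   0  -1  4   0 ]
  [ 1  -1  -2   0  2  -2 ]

[[1, -1, 0, 0, 2, 0], [0, 0, 1, 0, 0, 0], [0, 0, 0, 1, -4, 0], [0, 0, 0, 0, 0, 1]]

Multiply r1 by 1/2.
  [ 1  -1  -1/2   0  2  -1 ]
  [ 0   0     1  -1  4   1 ]
  [ 0   0     0  -1  4   0 ]
  [ 1  -1    -2   0  2  -2 ]
Subtract r1 from r4.
  [ 1  -1  -1/2   0  2  -1 ]
  [ 0   0     1  -1  4   1 ]
  [ 0   0     0  -1  4   0 ]
  [ 0   0  -3/2   0  0  -1 ]
Add 3/2 times r2 to r4.
  [ 1  -1  -1/2     0  2   -1 ]
  [ 0   0     1    -1  4    1 ]
  [ 0   0     0    -1  4    0 ]
  [ 0   0     0  -3/2  6  1/2 ]
Multiply r3 by -1.
  [ 1  -1  -1/2     0   2   -1 ]
  [ 0   0     1    -1   4    1 ]
  [ 0   0     0     1  -4    0 ]
  [ 0   0     0  -3/2   6  1/2 ]
Add 3/2 times r3 to r4.
  [ 1  -1  -1/2   0   2   -1 ]
  [ 0   0     1  -1   4    1 ]
  [ 0   0     0   1  -4    0 ]
  [ 0   0     0   0   0  1/2 ]
Multiply r4 by 2.
  [ 1  -1  -1/2   0   2  -1 ]
  [ 0   0     1  -1   4   1 ]
  [ 0   0     0   1  -4   0 ]
  [ 0   0     0   0   0   1 ]
Subtract r4 from r2.
  [ 1  -1  -1/2   0   2  -1 ]
  [ 0   0     1  -1   4   0 ]
  [ 0   0     0   1  -4   0 ]
  [ 0   0     0   0   0   1 ]
Add r4 to r1.
  [ 1  -1  -1/2   0   2  0 ]
  [ 0   0     1  -1   4  0 ]
  [ 0   0     0   1  -4  0 ]
  [ 0   0     0   0   0  1 ]
Add r3 to r2.
  [ 1  -1  -1/2  0   2  0 ]
  [ 0   0     1  0   0  0 ]
  [ 0   0     0  1  -4  0 ]
  [ 0   0     0  0   0  1 ]
Add 1/2 times r2 to r1.
  [ 1  -1  0  0   2  0 ]
  [ 0   0  1  0   0  0 ]
  [ 0   0  0  1  -4  0 ]
  [ 0   0  0  0   0  1 ]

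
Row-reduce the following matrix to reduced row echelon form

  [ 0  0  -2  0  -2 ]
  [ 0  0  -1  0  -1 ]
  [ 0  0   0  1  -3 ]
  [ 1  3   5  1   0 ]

[[1, 3, 0, 0, -2], [0, 0, 1, 0, 1], [0, 0, 0, 1, -3], [0, 0, 0, 0, 0]]

r1 ↔ r4
  [ 1  3   5  1   0 ]
  [ 0  0  -1  0  -1 ]
  [ 0  0   0  1  -3 ]
  [ 0  0  -2  0  -2 ]
r2 ← -1·r2
  [ 1  3   5  1   0 ]
  [ 0  0   1  0   1 ]
  [ 0  0   0  1  -3 ]
  [ 0  0  -2  0  -2 ]
r4 ← r4 + 2·r2
  [ 1  3  5  1   0 ]
  [ 0  0  1  0   1 ]
  [ 0  0  0  1  -3 ]
  [ 0  0  0  0   0 ]
r1 ← r1 − r3
  [ 1  3  5  0   3 ]
  [ 0  0  1  0   1 ]
  [ 0  0  0  1  -3 ]
  [ 0  0  0  0   0 ]
r1 ← r1 − 5·r2
  [ 1  3  0  0  -2 ]
  [ 0  0  1  0   1 ]
  [ 0  0  0  1  -3 ]
  [ 0  0  0  0   0 ]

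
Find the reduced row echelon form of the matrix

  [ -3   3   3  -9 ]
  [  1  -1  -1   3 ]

[[1, -1, -1, 3], [0, 0, 0, 0]]

ρ1 ← -1/3·ρ1
  [ 1  -1  -1  3 ]
  [ 1  -1  -1  3 ]
ρ2 ← ρ2 − ρ1
  [ 1  -1  -1  3 ]
  [ 0   0   0  0 ]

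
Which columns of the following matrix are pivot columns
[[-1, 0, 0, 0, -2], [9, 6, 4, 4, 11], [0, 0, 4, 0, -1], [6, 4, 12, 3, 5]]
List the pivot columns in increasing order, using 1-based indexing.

Multiply r1 by -1.
  [ 1  0   0  0   2 ]
  [ 9  6   4  4  11 ]
  [ 0  0   4  0  -1 ]
  [ 6  4  12  3   5 ]
Subtract 9 times r1 from r2.
  [ 1  0   0  0   2 ]
  [ 0  6   4  4  -7 ]
  [ 0  0   4  0  -1 ]
  [ 6  4  12  3   5 ]
Subtract 6 times r1 from r4.
  [ 1  0   0  0   2 ]
  [ 0  6   4  4  -7 ]
  [ 0  0   4  0  -1 ]
  [ 0  4  12  3  -7 ]
Multiply r2 by 1/6.
  [ 1  0    0    0     2 ]
  [ 0  1  2/3  2/3  -7/6 ]
  [ 0  0    4    0    -1 ]
  [ 0  4   12    3    -7 ]
Subtract 4 times r2 from r4.
  [ 1  0     0    0     2 ]
  [ 0  1   2/3  2/3  -7/6 ]
  [ 0  0     4    0    -1 ]
  [ 0  0  28/3  1/3  -7/3 ]
Multiply r3 by 1/4.
  [ 1  0     0    0     2 ]
  [ 0  1   2/3  2/3  -7/6 ]
  [ 0  0     1    0  -1/4 ]
  [ 0  0  28/3  1/3  -7/3 ]
Subtract 28/3 times r3 from r4.
  [ 1  0    0    0     2 ]
  [ 0  1  2/3  2/3  -7/6 ]
  [ 0  0    1    0  -1/4 ]
  [ 0  0    0  1/3     0 ]
Multiply r4 by 3.
  [ 1  0    0    0     2 ]
  [ 0  1  2/3  2/3  -7/6 ]
  [ 0  0    1    0  -1/4 ]
  [ 0  0    0    1     0 ]
Subtract 2/3 times r4 from r2.
  [ 1  0    0  0     2 ]
  [ 0  1  2/3  0  -7/6 ]
  [ 0  0    1  0  -1/4 ]
  [ 0  0    0  1     0 ]
Subtract 2/3 times r3 from r2.
  [ 1  0  0  0     2 ]
  [ 0  1  0  0    -1 ]
  [ 0  0  1  0  -1/4 ]
  [ 0  0  0  1     0 ]
Pivot columns are the columns containing a leading 1.

1, 2, 3, 4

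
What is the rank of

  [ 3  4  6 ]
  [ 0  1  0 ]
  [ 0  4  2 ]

rank = 3

Multiply ρ1 by 1/3.
  [ 1  4/3  2 ]
  [ 0    1  0 ]
  [ 0    4  2 ]
Subtract 4 times ρ2 from ρ3.
  [ 1  4/3  2 ]
  [ 0    1  0 ]
  [ 0    0  2 ]
Multiply ρ3 by 1/2.
  [ 1  4/3  2 ]
  [ 0    1  0 ]
  [ 0    0  1 ]
Subtract 2 times ρ3 from ρ1.
  [ 1  4/3  0 ]
  [ 0    1  0 ]
  [ 0    0  1 ]
Subtract 4/3 times ρ2 from ρ1.
  [ 1  0  0 ]
  [ 0  1  0 ]
  [ 0  0  1 ]
The reduced form has 3 nonzero rows.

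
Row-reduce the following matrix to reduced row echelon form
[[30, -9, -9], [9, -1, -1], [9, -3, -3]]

Multiply ρ1 by 1/30.
  [ 1  -3/10  -3/10 ]
  [ 9     -1     -1 ]
  [ 9     -3     -3 ]
Subtract 9 times ρ1 from ρ2.
  [ 1  -3/10  -3/10 ]
  [ 0  17/10  17/10 ]
  [ 9     -3     -3 ]
Subtract 9 times ρ1 from ρ3.
  [ 1  -3/10  -3/10 ]
  [ 0  17/10  17/10 ]
  [ 0  -3/10  -3/10 ]
Multiply ρ2 by 10/17.
  [ 1  -3/10  -3/10 ]
  [ 0      1      1 ]
  [ 0  -3/10  -3/10 ]
Add 3/10 times ρ2 to ρ3.
  [ 1  -3/10  -3/10 ]
  [ 0      1      1 ]
  [ 0      0      0 ]
Add 3/10 times ρ2 to ρ1.
  [ 1  0  0 ]
  [ 0  1  1 ]
  [ 0  0  0 ]

[[1, 0, 0], [0, 1, 1], [0, 0, 0]]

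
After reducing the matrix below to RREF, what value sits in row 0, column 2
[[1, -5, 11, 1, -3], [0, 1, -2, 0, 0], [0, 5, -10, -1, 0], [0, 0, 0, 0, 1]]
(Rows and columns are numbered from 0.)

1

Subtract 5 times R2 from R3.
  [ 1  -5  11   1  -3 ]
  [ 0   1  -2   0   0 ]
  [ 0   0   0  -1   0 ]
  [ 0   0   0   0   1 ]
Multiply R3 by -1.
  [ 1  -5  11  1  -3 ]
  [ 0   1  -2  0   0 ]
  [ 0   0   0  1   0 ]
  [ 0   0   0  0   1 ]
Add 3 times R4 to R1.
  [ 1  -5  11  1  0 ]
  [ 0   1  -2  0  0 ]
  [ 0   0   0  1  0 ]
  [ 0   0   0  0  1 ]
Subtract R3 from R1.
  [ 1  -5  11  0  0 ]
  [ 0   1  -2  0  0 ]
  [ 0   0   0  1  0 ]
  [ 0   0   0  0  1 ]
Add 5 times R2 to R1.
  [ 1  0   1  0  0 ]
  [ 0  1  -2  0  0 ]
  [ 0  0   0  1  0 ]
  [ 0  0   0  0  1 ]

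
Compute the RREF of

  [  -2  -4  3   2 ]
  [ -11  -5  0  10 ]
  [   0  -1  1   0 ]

[[1, 0, 0, 0], [0, 1, 0, -2], [0, 0, 1, -2]]

Multiply ρ1 by -1/2.
Add 11 times ρ1 to ρ2.
Multiply ρ2 by 1/17.
Add ρ2 to ρ3.
Multiply ρ3 by 34.
Add 33/34 times ρ3 to ρ2.
Add 3/2 times ρ3 to ρ1.
Subtract 2 times ρ2 from ρ1.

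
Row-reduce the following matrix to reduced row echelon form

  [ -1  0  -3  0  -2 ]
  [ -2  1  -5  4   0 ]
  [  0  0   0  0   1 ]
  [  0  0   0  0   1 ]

[[1, 0, 3, 0, 0], [0, 1, 1, 4, 0], [0, 0, 0, 0, 1], [0, 0, 0, 0, 0]]

ρ1 ← -1·ρ1
  [  1  0   3  0  2 ]
  [ -2  1  -5  4  0 ]
  [  0  0   0  0  1 ]
  [  0  0   0  0  1 ]
ρ2 ← ρ2 + 2·ρ1
  [ 1  0  3  0  2 ]
  [ 0  1  1  4  4 ]
  [ 0  0  0  0  1 ]
  [ 0  0  0  0  1 ]
ρ4 ← ρ4 − ρ3
  [ 1  0  3  0  2 ]
  [ 0  1  1  4  4 ]
  [ 0  0  0  0  1 ]
  [ 0  0  0  0  0 ]
ρ2 ← ρ2 − 4·ρ3
  [ 1  0  3  0  2 ]
  [ 0  1  1  4  0 ]
  [ 0  0  0  0  1 ]
  [ 0  0  0  0  0 ]
ρ1 ← ρ1 − 2·ρ3
  [ 1  0  3  0  0 ]
  [ 0  1  1  4  0 ]
  [ 0  0  0  0  1 ]
  [ 0  0  0  0  0 ]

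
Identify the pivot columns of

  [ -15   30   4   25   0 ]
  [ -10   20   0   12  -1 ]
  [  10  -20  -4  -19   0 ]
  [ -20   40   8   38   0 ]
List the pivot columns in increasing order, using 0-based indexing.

0, 2, 4

r1 ← -1/15·r1
r2 ← r2 + 10·r1
r3 ← r3 − 10·r1
r4 ← r4 + 20·r1
r2 ← -3/8·r2
r3 ← r3 + 4/3·r2
r4 ← r4 − 8/3·r2
r3 ← 2·r3
r4 ← r4 + r3
r2 ← r2 − 3/8·r3
r1 ← r1 + 4/15·r2
Pivot columns are the columns containing a leading 1.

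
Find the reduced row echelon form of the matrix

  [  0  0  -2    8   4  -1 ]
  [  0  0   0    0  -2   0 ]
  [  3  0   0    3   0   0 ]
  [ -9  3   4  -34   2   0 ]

[[1, 0, 0, 1, 0, 0], [0, 1, 0, -3, 0, -2/3], [0, 0, 1, -4, 0, 1/2], [0, 0, 0, 0, 1, 0]]

R1 <=> R3
  [  3  0   0    3   0   0 ]
  [  0  0   0    0  -2   0 ]
  [  0  0  -2    8   4  -1 ]
  [ -9  3   4  -34   2   0 ]
R1 := 1/3·R1
  [  1  0   0    1   0   0 ]
  [  0  0   0    0  -2   0 ]
  [  0  0  -2    8   4  -1 ]
  [ -9  3   4  -34   2   0 ]
R4 := R4 + 9·R1
  [ 1  0   0    1   0   0 ]
  [ 0  0   0    0  -2   0 ]
  [ 0  0  -2    8   4  -1 ]
  [ 0  3   4  -25   2   0 ]
R2 <=> R4
  [ 1  0   0    1   0   0 ]
  [ 0  3   4  -25   2   0 ]
  [ 0  0  -2    8   4  -1 ]
  [ 0  0   0    0  -2   0 ]
R2 := 1/3·R2
  [ 1  0    0      1    0   0 ]
  [ 0  1  4/3  -25/3  2/3   0 ]
  [ 0  0   -2      8    4  -1 ]
  [ 0  0    0      0   -2   0 ]
R3 := -1/2·R3
  [ 1  0    0      1    0    0 ]
  [ 0  1  4/3  -25/3  2/3    0 ]
  [ 0  0    1     -4   -2  1/2 ]
  [ 0  0    0      0   -2    0 ]
R4 := -1/2·R4
  [ 1  0    0      1    0    0 ]
  [ 0  1  4/3  -25/3  2/3    0 ]
  [ 0  0    1     -4   -2  1/2 ]
  [ 0  0    0      0    1    0 ]
R3 := R3 + 2·R4
  [ 1  0    0      1    0    0 ]
  [ 0  1  4/3  -25/3  2/3    0 ]
  [ 0  0    1     -4    0  1/2 ]
  [ 0  0    0      0    1    0 ]
R2 := R2 − 2/3·R4
  [ 1  0    0      1  0    0 ]
  [ 0  1  4/3  -25/3  0    0 ]
  [ 0  0    1     -4  0  1/2 ]
  [ 0  0    0      0  1    0 ]
R2 := R2 − 4/3·R3
  [ 1  0  0   1  0     0 ]
  [ 0  1  0  -3  0  -2/3 ]
  [ 0  0  1  -4  0   1/2 ]
  [ 0  0  0   0  1     0 ]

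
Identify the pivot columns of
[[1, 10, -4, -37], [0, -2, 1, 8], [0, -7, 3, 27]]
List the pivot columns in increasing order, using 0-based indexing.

0, 1, 2

R2 -> -1/2·R2
  [ 1  10    -4  -37 ]
  [ 0   1  -1/2   -4 ]
  [ 0  -7     3   27 ]
R3 -> R3 + 7·R2
  [ 1  10    -4  -37 ]
  [ 0   1  -1/2   -4 ]
  [ 0   0  -1/2   -1 ]
R3 -> -2·R3
  [ 1  10    -4  -37 ]
  [ 0   1  -1/2   -4 ]
  [ 0   0     1    2 ]
R2 -> R2 + 1/2·R3
  [ 1  10  -4  -37 ]
  [ 0   1   0   -3 ]
  [ 0   0   1    2 ]
R1 -> R1 + 4·R3
  [ 1  10  0  -29 ]
  [ 0   1  0   -3 ]
  [ 0   0  1    2 ]
R1 -> R1 − 10·R2
  [ 1  0  0   1 ]
  [ 0  1  0  -3 ]
  [ 0  0  1   2 ]
Pivot columns are the columns containing a leading 1.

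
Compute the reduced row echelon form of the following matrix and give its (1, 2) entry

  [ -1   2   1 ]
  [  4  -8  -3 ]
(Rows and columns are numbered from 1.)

Multiply r1 by -1.
Subtract 4 times r1 from r2.
Add r2 to r1.

-2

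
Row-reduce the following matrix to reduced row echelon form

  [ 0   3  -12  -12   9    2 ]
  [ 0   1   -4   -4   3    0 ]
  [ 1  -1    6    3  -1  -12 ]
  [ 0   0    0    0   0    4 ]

Swap ρ1 and ρ3.
  [ 1  -1    6    3  -1  -12 ]
  [ 0   1   -4   -4   3    0 ]
  [ 0   3  -12  -12   9    2 ]
  [ 0   0    0    0   0    4 ]
Subtract 3 times ρ2 from ρ3.
  [ 1  -1   6   3  -1  -12 ]
  [ 0   1  -4  -4   3    0 ]
  [ 0   0   0   0   0    2 ]
  [ 0   0   0   0   0    4 ]
Multiply ρ3 by 1/2.
  [ 1  -1   6   3  -1  -12 ]
  [ 0   1  -4  -4   3    0 ]
  [ 0   0   0   0   0    1 ]
  [ 0   0   0   0   0    4 ]
Subtract 4 times ρ3 from ρ4.
  [ 1  -1   6   3  -1  -12 ]
  [ 0   1  -4  -4   3    0 ]
  [ 0   0   0   0   0    1 ]
  [ 0   0   0   0   0    0 ]
Add 12 times ρ3 to ρ1.
  [ 1  -1   6   3  -1  0 ]
  [ 0   1  -4  -4   3  0 ]
  [ 0   0   0   0   0  1 ]
  [ 0   0   0   0   0  0 ]
Add ρ2 to ρ1.
  [ 1  0   2  -1  2  0 ]
  [ 0  1  -4  -4  3  0 ]
  [ 0  0   0   0  0  1 ]
  [ 0  0   0   0  0  0 ]

[[1, 0, 2, -1, 2, 0], [0, 1, -4, -4, 3, 0], [0, 0, 0, 0, 0, 1], [0, 0, 0, 0, 0, 0]]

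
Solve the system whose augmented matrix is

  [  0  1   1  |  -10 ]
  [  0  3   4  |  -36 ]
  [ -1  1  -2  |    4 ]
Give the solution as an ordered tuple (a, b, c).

ρ1 <=> ρ3
  [ -1  1  -2  |    4 ]
  [  0  3   4  |  -36 ]
  [  0  1   1  |  -10 ]
ρ1 ← -1·ρ1
  [ 1  -1  2  |   -4 ]
  [ 0   3  4  |  -36 ]
  [ 0   1  1  |  -10 ]
ρ2 ← 1/3·ρ2
  [ 1  -1    2  |   -4 ]
  [ 0   1  4/3  |  -12 ]
  [ 0   1    1  |  -10 ]
ρ3 ← ρ3 − ρ2
  [ 1  -1     2  |   -4 ]
  [ 0   1   4/3  |  -12 ]
  [ 0   0  -1/3  |    2 ]
ρ3 ← -3·ρ3
  [ 1  -1    2  |   -4 ]
  [ 0   1  4/3  |  -12 ]
  [ 0   0    1  |   -6 ]
ρ2 ← ρ2 − 4/3·ρ3
  [ 1  -1  2  |  -4 ]
  [ 0   1  0  |  -4 ]
  [ 0   0  1  |  -6 ]
ρ1 ← ρ1 − 2·ρ3
  [ 1  -1  0  |   8 ]
  [ 0   1  0  |  -4 ]
  [ 0   0  1  |  -6 ]
ρ1 ← ρ1 + ρ2
  [ 1  0  0  |   4 ]
  [ 0  1  0  |  -4 ]
  [ 0  0  1  |  -6 ]
Reading off the last column: a = 4, b = -4, c = -6.

(4, -4, -6)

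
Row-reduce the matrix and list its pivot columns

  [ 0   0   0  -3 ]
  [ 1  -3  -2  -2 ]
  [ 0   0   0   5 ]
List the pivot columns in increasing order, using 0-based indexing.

0, 3

ρ1 <-> ρ2
ρ2 := -1/3·ρ2
ρ3 := ρ3 − 5·ρ2
ρ1 := ρ1 + 2·ρ2
Pivot columns are the columns containing a leading 1.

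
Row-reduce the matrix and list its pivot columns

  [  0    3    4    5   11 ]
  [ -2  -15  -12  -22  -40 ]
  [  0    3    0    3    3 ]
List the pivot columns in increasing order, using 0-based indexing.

r1 <-> r2
  [ -2  -15  -12  -22  -40 ]
  [  0    3    4    5   11 ]
  [  0    3    0    3    3 ]
r1 ← -1/2·r1
  [ 1  15/2  6  11  20 ]
  [ 0     3  4   5  11 ]
  [ 0     3  0   3   3 ]
r2 ← 1/3·r2
  [ 1  15/2    6   11    20 ]
  [ 0     1  4/3  5/3  11/3 ]
  [ 0     3    0    3     3 ]
r3 ← r3 − 3·r2
  [ 1  15/2    6   11    20 ]
  [ 0     1  4/3  5/3  11/3 ]
  [ 0     0   -4   -2    -8 ]
r3 ← -1/4·r3
  [ 1  15/2    6   11    20 ]
  [ 0     1  4/3  5/3  11/3 ]
  [ 0     0    1  1/2     2 ]
r2 ← r2 − 4/3·r3
  [ 1  15/2  6   11  20 ]
  [ 0     1  0    1   1 ]
  [ 0     0  1  1/2   2 ]
r1 ← r1 − 6·r3
  [ 1  15/2  0    8  8 ]
  [ 0     1  0    1  1 ]
  [ 0     0  1  1/2  2 ]
r1 ← r1 − 15/2·r2
  [ 1  0  0  1/2  1/2 ]
  [ 0  1  0    1    1 ]
  [ 0  0  1  1/2    2 ]
Pivot columns are the columns containing a leading 1.

0, 1, 2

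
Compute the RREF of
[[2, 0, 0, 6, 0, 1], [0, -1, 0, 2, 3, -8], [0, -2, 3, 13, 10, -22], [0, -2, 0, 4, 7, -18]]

Multiply R1 by 1/2.
  [ 1   0  0   3   0  1/2 ]
  [ 0  -1  0   2   3   -8 ]
  [ 0  -2  3  13  10  -22 ]
  [ 0  -2  0   4   7  -18 ]
Multiply R2 by -1.
  [ 1   0  0   3   0  1/2 ]
  [ 0   1  0  -2  -3    8 ]
  [ 0  -2  3  13  10  -22 ]
  [ 0  -2  0   4   7  -18 ]
Add 2 times R2 to R3.
  [ 1   0  0   3   0  1/2 ]
  [ 0   1  0  -2  -3    8 ]
  [ 0   0  3   9   4   -6 ]
  [ 0  -2  0   4   7  -18 ]
Add 2 times R2 to R4.
  [ 1  0  0   3   0  1/2 ]
  [ 0  1  0  -2  -3    8 ]
  [ 0  0  3   9   4   -6 ]
  [ 0  0  0   0   1   -2 ]
Multiply R3 by 1/3.
  [ 1  0  0   3    0  1/2 ]
  [ 0  1  0  -2   -3    8 ]
  [ 0  0  1   3  4/3   -2 ]
  [ 0  0  0   0    1   -2 ]
Subtract 4/3 times R4 from R3.
  [ 1  0  0   3   0  1/2 ]
  [ 0  1  0  -2  -3    8 ]
  [ 0  0  1   3   0  2/3 ]
  [ 0  0  0   0   1   -2 ]
Add 3 times R4 to R2.
  [ 1  0  0   3  0  1/2 ]
  [ 0  1  0  -2  0    2 ]
  [ 0  0  1   3  0  2/3 ]
  [ 0  0  0   0  1   -2 ]

[[1, 0, 0, 3, 0, 1/2], [0, 1, 0, -2, 0, 2], [0, 0, 1, 3, 0, 2/3], [0, 0, 0, 0, 1, -2]]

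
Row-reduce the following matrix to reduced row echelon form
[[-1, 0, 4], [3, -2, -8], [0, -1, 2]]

[[1, 0, -4], [0, 1, -2], [0, 0, 0]]

R1 := -1·R1
  [ 1   0  -4 ]
  [ 3  -2  -8 ]
  [ 0  -1   2 ]
R2 := R2 − 3·R1
  [ 1   0  -4 ]
  [ 0  -2   4 ]
  [ 0  -1   2 ]
R2 := -1/2·R2
  [ 1   0  -4 ]
  [ 0   1  -2 ]
  [ 0  -1   2 ]
R3 := R3 + R2
  [ 1  0  -4 ]
  [ 0  1  -2 ]
  [ 0  0   0 ]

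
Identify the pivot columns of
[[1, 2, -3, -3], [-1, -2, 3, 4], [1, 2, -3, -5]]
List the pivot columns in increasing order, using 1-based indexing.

1, 4

Add R1 to R2.
  [ 1  2  -3  -3 ]
  [ 0  0   0   1 ]
  [ 1  2  -3  -5 ]
Subtract R1 from R3.
  [ 1  2  -3  -3 ]
  [ 0  0   0   1 ]
  [ 0  0   0  -2 ]
Add 2 times R2 to R3.
  [ 1  2  -3  -3 ]
  [ 0  0   0   1 ]
  [ 0  0   0   0 ]
Add 3 times R2 to R1.
  [ 1  2  -3  0 ]
  [ 0  0   0  1 ]
  [ 0  0   0  0 ]
Pivot columns are the columns containing a leading 1.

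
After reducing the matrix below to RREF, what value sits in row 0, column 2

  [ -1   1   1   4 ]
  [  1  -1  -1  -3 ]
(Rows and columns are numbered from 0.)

-1

R1 ← -1·R1
  [ 1  -1  -1  -4 ]
  [ 1  -1  -1  -3 ]
R2 ← R2 − R1
  [ 1  -1  -1  -4 ]
  [ 0   0   0   1 ]
R1 ← R1 + 4·R2
  [ 1  -1  -1  0 ]
  [ 0   0   0  1 ]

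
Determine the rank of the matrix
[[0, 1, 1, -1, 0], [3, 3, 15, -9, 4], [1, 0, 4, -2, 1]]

Swap R1 and R2.
  [ 3  3  15  -9  4 ]
  [ 0  1   1  -1  0 ]
  [ 1  0   4  -2  1 ]
Multiply R1 by 1/3.
  [ 1  1  5  -3  4/3 ]
  [ 0  1  1  -1    0 ]
  [ 1  0  4  -2    1 ]
Subtract R1 from R3.
  [ 1   1   5  -3   4/3 ]
  [ 0   1   1  -1     0 ]
  [ 0  -1  -1   1  -1/3 ]
Add R2 to R3.
  [ 1  1  5  -3   4/3 ]
  [ 0  1  1  -1     0 ]
  [ 0  0  0   0  -1/3 ]
Multiply R3 by -3.
  [ 1  1  5  -3  4/3 ]
  [ 0  1  1  -1    0 ]
  [ 0  0  0   0    1 ]
Subtract 4/3 times R3 from R1.
  [ 1  1  5  -3  0 ]
  [ 0  1  1  -1  0 ]
  [ 0  0  0   0  1 ]
Subtract R2 from R1.
  [ 1  0  4  -2  0 ]
  [ 0  1  1  -1  0 ]
  [ 0  0  0   0  1 ]
The reduced form has 3 nonzero rows.

rank = 3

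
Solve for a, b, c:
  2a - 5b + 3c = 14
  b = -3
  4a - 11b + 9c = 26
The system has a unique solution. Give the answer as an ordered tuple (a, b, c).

(2, -3, -5/3)

Form the augmented matrix and row-reduce:
  [ 2   -5  3  |  14 ]
  [ 0    1  0  |  -3 ]
  [ 4  -11  9  |  26 ]
Multiply ρ1 by 1/2.
  [ 1  -5/2  3/2  |   7 ]
  [ 0     1    0  |  -3 ]
  [ 4   -11    9  |  26 ]
Subtract 4 times ρ1 from ρ3.
  [ 1  -5/2  3/2  |   7 ]
  [ 0     1    0  |  -3 ]
  [ 0    -1    3  |  -2 ]
Add ρ2 to ρ3.
  [ 1  -5/2  3/2  |   7 ]
  [ 0     1    0  |  -3 ]
  [ 0     0    3  |  -5 ]
Multiply ρ3 by 1/3.
  [ 1  -5/2  3/2  |     7 ]
  [ 0     1    0  |    -3 ]
  [ 0     0    1  |  -5/3 ]
Subtract 3/2 times ρ3 from ρ1.
  [ 1  -5/2  0  |  19/2 ]
  [ 0     1  0  |    -3 ]
  [ 0     0  1  |  -5/3 ]
Add 5/2 times ρ2 to ρ1.
  [ 1  0  0  |     2 ]
  [ 0  1  0  |    -3 ]
  [ 0  0  1  |  -5/3 ]
Reading off the last column: a = 2, b = -3, c = -5/3.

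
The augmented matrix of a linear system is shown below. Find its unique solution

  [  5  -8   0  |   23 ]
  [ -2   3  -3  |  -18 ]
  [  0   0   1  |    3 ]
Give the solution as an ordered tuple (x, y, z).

(3, -1, 3)

Multiply R1 by 1/5.
  [  1  -8/5   0  |  23/5 ]
  [ -2     3  -3  |   -18 ]
  [  0     0   1  |     3 ]
Add 2 times R1 to R2.
  [ 1  -8/5   0  |   23/5 ]
  [ 0  -1/5  -3  |  -44/5 ]
  [ 0     0   1  |      3 ]
Multiply R2 by -5.
  [ 1  -8/5   0  |  23/5 ]
  [ 0     1  15  |    44 ]
  [ 0     0   1  |     3 ]
Subtract 15 times R3 from R2.
  [ 1  -8/5  0  |  23/5 ]
  [ 0     1  0  |    -1 ]
  [ 0     0  1  |     3 ]
Add 8/5 times R2 to R1.
  [ 1  0  0  |   3 ]
  [ 0  1  0  |  -1 ]
  [ 0  0  1  |   3 ]
Reading off the last column: x = 3, y = -1, z = 3.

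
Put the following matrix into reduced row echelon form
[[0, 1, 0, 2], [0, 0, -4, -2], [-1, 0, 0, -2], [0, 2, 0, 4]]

[[1, 0, 0, 2], [0, 1, 0, 2], [0, 0, 1, 1/2], [0, 0, 0, 0]]

R1 ↔ R3
  [ -1  0   0  -2 ]
  [  0  0  -4  -2 ]
  [  0  1   0   2 ]
  [  0  2   0   4 ]
R1 := -1·R1
  [ 1  0   0   2 ]
  [ 0  0  -4  -2 ]
  [ 0  1   0   2 ]
  [ 0  2   0   4 ]
R2 ↔ R3
  [ 1  0   0   2 ]
  [ 0  1   0   2 ]
  [ 0  0  -4  -2 ]
  [ 0  2   0   4 ]
R4 := R4 − 2·R2
  [ 1  0   0   2 ]
  [ 0  1   0   2 ]
  [ 0  0  -4  -2 ]
  [ 0  0   0   0 ]
R3 := -1/4·R3
  [ 1  0  0    2 ]
  [ 0  1  0    2 ]
  [ 0  0  1  1/2 ]
  [ 0  0  0    0 ]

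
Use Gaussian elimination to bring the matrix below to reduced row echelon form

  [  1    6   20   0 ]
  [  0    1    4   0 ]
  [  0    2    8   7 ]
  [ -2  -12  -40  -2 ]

[[1, 0, -4, 0], [0, 1, 4, 0], [0, 0, 0, 1], [0, 0, 0, 0]]

R4 := R4 + 2·R1
  [ 1  6  20   0 ]
  [ 0  1   4   0 ]
  [ 0  2   8   7 ]
  [ 0  0   0  -2 ]
R3 := R3 − 2·R2
  [ 1  6  20   0 ]
  [ 0  1   4   0 ]
  [ 0  0   0   7 ]
  [ 0  0   0  -2 ]
R3 := 1/7·R3
  [ 1  6  20   0 ]
  [ 0  1   4   0 ]
  [ 0  0   0   1 ]
  [ 0  0   0  -2 ]
R4 := R4 + 2·R3
  [ 1  6  20  0 ]
  [ 0  1   4  0 ]
  [ 0  0   0  1 ]
  [ 0  0   0  0 ]
R1 := R1 − 6·R2
  [ 1  0  -4  0 ]
  [ 0  1   4  0 ]
  [ 0  0   0  1 ]
  [ 0  0   0  0 ]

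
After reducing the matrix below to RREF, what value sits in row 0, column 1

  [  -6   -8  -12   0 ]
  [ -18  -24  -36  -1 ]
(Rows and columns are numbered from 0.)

4/3

R1 := -1/6·R1
R2 := R2 + 18·R1
R2 := -1·R2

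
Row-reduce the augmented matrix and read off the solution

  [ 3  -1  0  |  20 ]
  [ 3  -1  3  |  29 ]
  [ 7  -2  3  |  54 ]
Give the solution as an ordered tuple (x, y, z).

(5, -5, 3)

R1 ← 1/3·R1
  [ 1  -1/3  0  |  20/3 ]
  [ 3    -1  3  |    29 ]
  [ 7    -2  3  |    54 ]
R2 ← R2 − 3·R1
  [ 1  -1/3  0  |  20/3 ]
  [ 0     0  3  |     9 ]
  [ 7    -2  3  |    54 ]
R3 ← R3 − 7·R1
  [ 1  -1/3  0  |  20/3 ]
  [ 0     0  3  |     9 ]
  [ 0   1/3  3  |  22/3 ]
R2 ↔ R3
  [ 1  -1/3  0  |  20/3 ]
  [ 0   1/3  3  |  22/3 ]
  [ 0     0  3  |     9 ]
R2 ← 3·R2
  [ 1  -1/3  0  |  20/3 ]
  [ 0     1  9  |    22 ]
  [ 0     0  3  |     9 ]
R3 ← 1/3·R3
  [ 1  -1/3  0  |  20/3 ]
  [ 0     1  9  |    22 ]
  [ 0     0  1  |     3 ]
R2 ← R2 − 9·R3
  [ 1  -1/3  0  |  20/3 ]
  [ 0     1  0  |    -5 ]
  [ 0     0  1  |     3 ]
R1 ← R1 + 1/3·R2
  [ 1  0  0  |   5 ]
  [ 0  1  0  |  -5 ]
  [ 0  0  1  |   3 ]
Reading off the last column: x = 5, y = -5, z = 3.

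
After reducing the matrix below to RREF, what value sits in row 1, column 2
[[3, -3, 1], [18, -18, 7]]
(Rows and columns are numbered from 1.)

-1

R1 -> 1/3·R1
  [  1   -1  1/3 ]
  [ 18  -18    7 ]
R2 -> R2 − 18·R1
  [ 1  -1  1/3 ]
  [ 0   0    1 ]
R1 -> R1 − 1/3·R2
  [ 1  -1  0 ]
  [ 0   0  1 ]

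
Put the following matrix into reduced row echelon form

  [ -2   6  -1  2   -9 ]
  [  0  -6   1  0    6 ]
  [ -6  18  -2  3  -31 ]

[[1, 0, 0, -1, 3/2], [0, 1, 0, -1/2, -5/3], [0, 0, 1, -3, -4]]

ρ1 → -1/2·ρ1
ρ3 → ρ3 + 6·ρ1
ρ2 → -1/6·ρ2
ρ2 → ρ2 + 1/6·ρ3
ρ1 → ρ1 − 1/2·ρ3
ρ1 → ρ1 + 3·ρ2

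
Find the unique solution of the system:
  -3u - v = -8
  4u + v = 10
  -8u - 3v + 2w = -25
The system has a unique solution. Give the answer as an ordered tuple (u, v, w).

(2, 2, -3/2)

Form the augmented matrix and row-reduce:
  [ -3  -1  0  |   -8 ]
  [  4   1  0  |   10 ]
  [ -8  -3  2  |  -25 ]
R1 → -1/3·R1
R2 → R2 − 4·R1
R3 → R3 + 8·R1
R2 → -3·R2
R3 → R3 + 1/3·R2
R3 → 1/2·R3
R1 → R1 − 1/3·R2
Reading off the last column: u = 2, v = 2, w = -3/2.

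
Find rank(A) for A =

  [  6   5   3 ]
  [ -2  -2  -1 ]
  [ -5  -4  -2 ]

rank = 3

ρ1 ← 1/6·ρ1
  [  1  5/6  1/2 ]
  [ -2   -2   -1 ]
  [ -5   -4   -2 ]
ρ2 ← ρ2 + 2·ρ1
  [  1   5/6  1/2 ]
  [  0  -1/3    0 ]
  [ -5    -4   -2 ]
ρ3 ← ρ3 + 5·ρ1
  [ 1   5/6  1/2 ]
  [ 0  -1/3    0 ]
  [ 0   1/6  1/2 ]
ρ2 ← -3·ρ2
  [ 1  5/6  1/2 ]
  [ 0    1    0 ]
  [ 0  1/6  1/2 ]
ρ3 ← ρ3 − 1/6·ρ2
  [ 1  5/6  1/2 ]
  [ 0    1    0 ]
  [ 0    0  1/2 ]
ρ3 ← 2·ρ3
  [ 1  5/6  1/2 ]
  [ 0    1    0 ]
  [ 0    0    1 ]
ρ1 ← ρ1 − 1/2·ρ3
  [ 1  5/6  0 ]
  [ 0    1  0 ]
  [ 0    0  1 ]
ρ1 ← ρ1 − 5/6·ρ2
  [ 1  0  0 ]
  [ 0  1  0 ]
  [ 0  0  1 ]
The reduced form has 3 nonzero rows.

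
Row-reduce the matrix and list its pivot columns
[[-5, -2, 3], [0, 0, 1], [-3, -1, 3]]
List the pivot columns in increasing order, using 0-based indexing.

0, 1, 2

R1 ← -1/5·R1
  [  1  2/5  -3/5 ]
  [  0    0     1 ]
  [ -3   -1     3 ]
R3 ← R3 + 3·R1
  [ 1  2/5  -3/5 ]
  [ 0    0     1 ]
  [ 0  1/5   6/5 ]
R2 <=> R3
  [ 1  2/5  -3/5 ]
  [ 0  1/5   6/5 ]
  [ 0    0     1 ]
R2 ← 5·R2
  [ 1  2/5  -3/5 ]
  [ 0    1     6 ]
  [ 0    0     1 ]
R2 ← R2 − 6·R3
  [ 1  2/5  -3/5 ]
  [ 0    1     0 ]
  [ 0    0     1 ]
R1 ← R1 + 3/5·R3
  [ 1  2/5  0 ]
  [ 0    1  0 ]
  [ 0    0  1 ]
R1 ← R1 − 2/5·R2
  [ 1  0  0 ]
  [ 0  1  0 ]
  [ 0  0  1 ]
Pivot columns are the columns containing a leading 1.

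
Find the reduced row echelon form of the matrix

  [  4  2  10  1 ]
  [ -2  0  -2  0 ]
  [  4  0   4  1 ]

[[1, 0, 1, 0], [0, 1, 3, 0], [0, 0, 0, 1]]

R1 → 1/4·R1
R2 → R2 + 2·R1
R3 → R3 − 4·R1
R3 → R3 + 2·R2
R2 → R2 − 1/2·R3
R1 → R1 − 1/4·R3
R1 → R1 − 1/2·R2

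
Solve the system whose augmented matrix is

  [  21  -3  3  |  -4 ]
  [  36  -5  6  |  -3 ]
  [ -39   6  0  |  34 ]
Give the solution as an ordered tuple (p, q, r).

ρ1 ← 1/21·ρ1
  [   1  -1/7  1/7  |  -4/21 ]
  [  36    -5    6  |     -3 ]
  [ -39     6    0  |     34 ]
ρ2 ← ρ2 − 36·ρ1
  [   1  -1/7  1/7  |  -4/21 ]
  [   0   1/7  6/7  |   27/7 ]
  [ -39     6    0  |     34 ]
ρ3 ← ρ3 + 39·ρ1
  [ 1  -1/7   1/7  |  -4/21 ]
  [ 0   1/7   6/7  |   27/7 ]
  [ 0   3/7  39/7  |  186/7 ]
ρ2 ← 7·ρ2
  [ 1  -1/7   1/7  |  -4/21 ]
  [ 0     1     6  |     27 ]
  [ 0   3/7  39/7  |  186/7 ]
ρ3 ← ρ3 − 3/7·ρ2
  [ 1  -1/7  1/7  |  -4/21 ]
  [ 0     1    6  |     27 ]
  [ 0     0    3  |     15 ]
ρ3 ← 1/3·ρ3
  [ 1  -1/7  1/7  |  -4/21 ]
  [ 0     1    6  |     27 ]
  [ 0     0    1  |      5 ]
ρ2 ← ρ2 − 6·ρ3
  [ 1  -1/7  1/7  |  -4/21 ]
  [ 0     1    0  |     -3 ]
  [ 0     0    1  |      5 ]
ρ1 ← ρ1 − 1/7·ρ3
  [ 1  -1/7  0  |  -19/21 ]
  [ 0     1  0  |      -3 ]
  [ 0     0  1  |       5 ]
ρ1 ← ρ1 + 1/7·ρ2
  [ 1  0  0  |  -4/3 ]
  [ 0  1  0  |    -3 ]
  [ 0  0  1  |     5 ]
Reading off the last column: p = -4/3, q = -3, r = 5.

(-4/3, -3, 5)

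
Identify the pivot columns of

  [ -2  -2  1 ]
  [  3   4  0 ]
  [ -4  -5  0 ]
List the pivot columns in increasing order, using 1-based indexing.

ρ1 → -1/2·ρ1
  [  1   1  -1/2 ]
  [  3   4     0 ]
  [ -4  -5     0 ]
ρ2 → ρ2 − 3·ρ1
  [  1   1  -1/2 ]
  [  0   1   3/2 ]
  [ -4  -5     0 ]
ρ3 → ρ3 + 4·ρ1
  [ 1   1  -1/2 ]
  [ 0   1   3/2 ]
  [ 0  -1    -2 ]
ρ3 → ρ3 + ρ2
  [ 1  1  -1/2 ]
  [ 0  1   3/2 ]
  [ 0  0  -1/2 ]
ρ3 → -2·ρ3
  [ 1  1  -1/2 ]
  [ 0  1   3/2 ]
  [ 0  0     1 ]
ρ2 → ρ2 − 3/2·ρ3
  [ 1  1  -1/2 ]
  [ 0  1     0 ]
  [ 0  0     1 ]
ρ1 → ρ1 + 1/2·ρ3
  [ 1  1  0 ]
  [ 0  1  0 ]
  [ 0  0  1 ]
ρ1 → ρ1 − ρ2
  [ 1  0  0 ]
  [ 0  1  0 ]
  [ 0  0  1 ]
Pivot columns are the columns containing a leading 1.

1, 2, 3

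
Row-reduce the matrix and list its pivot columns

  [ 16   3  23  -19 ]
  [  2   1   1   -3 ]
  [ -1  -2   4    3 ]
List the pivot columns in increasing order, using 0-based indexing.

R1 -> 1/16·R1
  [  1  3/16  23/16  -19/16 ]
  [  2     1      1      -3 ]
  [ -1    -2      4       3 ]
R2 -> R2 − 2·R1
  [  1  3/16  23/16  -19/16 ]
  [  0   5/8  -15/8    -5/8 ]
  [ -1    -2      4       3 ]
R3 -> R3 + R1
  [ 1    3/16  23/16  -19/16 ]
  [ 0     5/8  -15/8    -5/8 ]
  [ 0  -29/16  87/16   29/16 ]
R2 -> 8/5·R2
  [ 1    3/16  23/16  -19/16 ]
  [ 0       1     -3      -1 ]
  [ 0  -29/16  87/16   29/16 ]
R3 -> R3 + 29/16·R2
  [ 1  3/16  23/16  -19/16 ]
  [ 0     1     -3      -1 ]
  [ 0     0      0       0 ]
R1 -> R1 − 3/16·R2
  [ 1  0   2  -1 ]
  [ 0  1  -3  -1 ]
  [ 0  0   0   0 ]
Pivot columns are the columns containing a leading 1.

0, 1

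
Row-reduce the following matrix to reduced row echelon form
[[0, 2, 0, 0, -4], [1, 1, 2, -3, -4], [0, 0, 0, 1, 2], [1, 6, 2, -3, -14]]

Swap ρ1 and ρ2.
  [ 1  1  2  -3   -4 ]
  [ 0  2  0   0   -4 ]
  [ 0  0  0   1    2 ]
  [ 1  6  2  -3  -14 ]
Subtract ρ1 from ρ4.
  [ 1  1  2  -3   -4 ]
  [ 0  2  0   0   -4 ]
  [ 0  0  0   1    2 ]
  [ 0  5  0   0  -10 ]
Multiply ρ2 by 1/2.
  [ 1  1  2  -3   -4 ]
  [ 0  1  0   0   -2 ]
  [ 0  0  0   1    2 ]
  [ 0  5  0   0  -10 ]
Subtract 5 times ρ2 from ρ4.
  [ 1  1  2  -3  -4 ]
  [ 0  1  0   0  -2 ]
  [ 0  0  0   1   2 ]
  [ 0  0  0   0   0 ]
Add 3 times ρ3 to ρ1.
  [ 1  1  2  0   2 ]
  [ 0  1  0  0  -2 ]
  [ 0  0  0  1   2 ]
  [ 0  0  0  0   0 ]
Subtract ρ2 from ρ1.
  [ 1  0  2  0   4 ]
  [ 0  1  0  0  -2 ]
  [ 0  0  0  1   2 ]
  [ 0  0  0  0   0 ]

[[1, 0, 2, 0, 4], [0, 1, 0, 0, -2], [0, 0, 0, 1, 2], [0, 0, 0, 0, 0]]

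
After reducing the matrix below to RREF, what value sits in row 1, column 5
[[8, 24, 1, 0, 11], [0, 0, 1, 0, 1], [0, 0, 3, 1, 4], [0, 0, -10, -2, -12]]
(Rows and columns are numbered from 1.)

5/4

ρ1 ← 1/8·ρ1
  [ 1  3  1/8   0  11/8 ]
  [ 0  0    1   0     1 ]
  [ 0  0    3   1     4 ]
  [ 0  0  -10  -2   -12 ]
ρ3 ← ρ3 − 3·ρ2
  [ 1  3  1/8   0  11/8 ]
  [ 0  0    1   0     1 ]
  [ 0  0    0   1     1 ]
  [ 0  0  -10  -2   -12 ]
ρ4 ← ρ4 + 10·ρ2
  [ 1  3  1/8   0  11/8 ]
  [ 0  0    1   0     1 ]
  [ 0  0    0   1     1 ]
  [ 0  0    0  -2    -2 ]
ρ4 ← ρ4 + 2·ρ3
  [ 1  3  1/8  0  11/8 ]
  [ 0  0    1  0     1 ]
  [ 0  0    0  1     1 ]
  [ 0  0    0  0     0 ]
ρ1 ← ρ1 − 1/8·ρ2
  [ 1  3  0  0  5/4 ]
  [ 0  0  1  0    1 ]
  [ 0  0  0  1    1 ]
  [ 0  0  0  0    0 ]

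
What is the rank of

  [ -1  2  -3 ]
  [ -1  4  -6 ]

ρ1 := -1·ρ1
ρ2 := ρ2 + ρ1
ρ2 := 1/2·ρ2
ρ1 := ρ1 + 2·ρ2
The reduced form has 2 nonzero rows.

rank = 2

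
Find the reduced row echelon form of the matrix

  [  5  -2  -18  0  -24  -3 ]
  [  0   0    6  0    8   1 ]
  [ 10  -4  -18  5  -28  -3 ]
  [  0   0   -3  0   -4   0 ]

Multiply r1 by 1/5.
  [  1  -2/5  -18/5  0  -24/5  -3/5 ]
  [  0     0      6  0      8     1 ]
  [ 10    -4    -18  5    -28    -3 ]
  [  0     0     -3  0     -4     0 ]
Subtract 10 times r1 from r3.
  [ 1  -2/5  -18/5  0  -24/5  -3/5 ]
  [ 0     0      6  0      8     1 ]
  [ 0     0     18  5     20     3 ]
  [ 0     0     -3  0     -4     0 ]
Multiply r2 by 1/6.
  [ 1  -2/5  -18/5  0  -24/5  -3/5 ]
  [ 0     0      1  0    4/3   1/6 ]
  [ 0     0     18  5     20     3 ]
  [ 0     0     -3  0     -4     0 ]
Subtract 18 times r2 from r3.
  [ 1  -2/5  -18/5  0  -24/5  -3/5 ]
  [ 0     0      1  0    4/3   1/6 ]
  [ 0     0      0  5     -4     0 ]
  [ 0     0     -3  0     -4     0 ]
Add 3 times r2 to r4.
  [ 1  -2/5  -18/5  0  -24/5  -3/5 ]
  [ 0     0      1  0    4/3   1/6 ]
  [ 0     0      0  5     -4     0 ]
  [ 0     0      0  0      0   1/2 ]
Multiply r3 by 1/5.
  [ 1  -2/5  -18/5  0  -24/5  -3/5 ]
  [ 0     0      1  0    4/3   1/6 ]
  [ 0     0      0  1   -4/5     0 ]
  [ 0     0      0  0      0   1/2 ]
Multiply r4 by 2.
  [ 1  -2/5  -18/5  0  -24/5  -3/5 ]
  [ 0     0      1  0    4/3   1/6 ]
  [ 0     0      0  1   -4/5     0 ]
  [ 0     0      0  0      0     1 ]
Subtract 1/6 times r4 from r2.
  [ 1  -2/5  -18/5  0  -24/5  -3/5 ]
  [ 0     0      1  0    4/3     0 ]
  [ 0     0      0  1   -4/5     0 ]
  [ 0     0      0  0      0     1 ]
Add 3/5 times r4 to r1.
  [ 1  -2/5  -18/5  0  -24/5  0 ]
  [ 0     0      1  0    4/3  0 ]
  [ 0     0      0  1   -4/5  0 ]
  [ 0     0      0  0      0  1 ]
Add 18/5 times r2 to r1.
  [ 1  -2/5  0  0     0  0 ]
  [ 0     0  1  0   4/3  0 ]
  [ 0     0  0  1  -4/5  0 ]
  [ 0     0  0  0     0  1 ]

[[1, -2/5, 0, 0, 0, 0], [0, 0, 1, 0, 4/3, 0], [0, 0, 0, 1, -4/5, 0], [0, 0, 0, 0, 0, 1]]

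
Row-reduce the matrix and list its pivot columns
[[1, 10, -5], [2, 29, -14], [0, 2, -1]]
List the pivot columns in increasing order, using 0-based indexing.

R2 -> R2 − 2·R1
  [ 1  10  -5 ]
  [ 0   9  -4 ]
  [ 0   2  -1 ]
R2 -> 1/9·R2
  [ 1  10    -5 ]
  [ 0   1  -4/9 ]
  [ 0   2    -1 ]
R3 -> R3 − 2·R2
  [ 1  10    -5 ]
  [ 0   1  -4/9 ]
  [ 0   0  -1/9 ]
R3 -> -9·R3
  [ 1  10    -5 ]
  [ 0   1  -4/9 ]
  [ 0   0     1 ]
R2 -> R2 + 4/9·R3
  [ 1  10  -5 ]
  [ 0   1   0 ]
  [ 0   0   1 ]
R1 -> R1 + 5·R3
  [ 1  10  0 ]
  [ 0   1  0 ]
  [ 0   0  1 ]
R1 -> R1 − 10·R2
  [ 1  0  0 ]
  [ 0  1  0 ]
  [ 0  0  1 ]
Pivot columns are the columns containing a leading 1.

0, 1, 2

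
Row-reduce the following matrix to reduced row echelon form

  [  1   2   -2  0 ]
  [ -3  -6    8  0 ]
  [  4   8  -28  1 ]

r2 ← r2 + 3·r1
r3 ← r3 − 4·r1
r2 ← 1/2·r2
r3 ← r3 + 20·r2
r1 ← r1 + 2·r2

[[1, 2, 0, 0], [0, 0, 1, 0], [0, 0, 0, 1]]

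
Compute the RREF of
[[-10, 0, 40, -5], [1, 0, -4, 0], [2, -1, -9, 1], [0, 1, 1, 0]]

R1 ← -1/10·R1
  [ 1   0  -4  1/2 ]
  [ 1   0  -4    0 ]
  [ 2  -1  -9    1 ]
  [ 0   1   1    0 ]
R2 ← R2 − R1
  [ 1   0  -4   1/2 ]
  [ 0   0   0  -1/2 ]
  [ 2  -1  -9     1 ]
  [ 0   1   1     0 ]
R3 ← R3 − 2·R1
  [ 1   0  -4   1/2 ]
  [ 0   0   0  -1/2 ]
  [ 0  -1  -1     0 ]
  [ 0   1   1     0 ]
R2 ↔ R3
  [ 1   0  -4   1/2 ]
  [ 0  -1  -1     0 ]
  [ 0   0   0  -1/2 ]
  [ 0   1   1     0 ]
R2 ← -1·R2
  [ 1  0  -4   1/2 ]
  [ 0  1   1     0 ]
  [ 0  0   0  -1/2 ]
  [ 0  1   1     0 ]
R4 ← R4 − R2
  [ 1  0  -4   1/2 ]
  [ 0  1   1     0 ]
  [ 0  0   0  -1/2 ]
  [ 0  0   0     0 ]
R3 ← -2·R3
  [ 1  0  -4  1/2 ]
  [ 0  1   1    0 ]
  [ 0  0   0    1 ]
  [ 0  0   0    0 ]
R1 ← R1 − 1/2·R3
  [ 1  0  -4  0 ]
  [ 0  1   1  0 ]
  [ 0  0   0  1 ]
  [ 0  0   0  0 ]

[[1, 0, -4, 0], [0, 1, 1, 0], [0, 0, 0, 1], [0, 0, 0, 0]]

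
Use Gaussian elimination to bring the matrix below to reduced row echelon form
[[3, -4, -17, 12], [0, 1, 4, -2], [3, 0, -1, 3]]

R1 → 1/3·R1
  [ 1  -4/3  -17/3   4 ]
  [ 0     1      4  -2 ]
  [ 3     0     -1   3 ]
R3 → R3 − 3·R1
  [ 1  -4/3  -17/3   4 ]
  [ 0     1      4  -2 ]
  [ 0     4     16  -9 ]
R3 → R3 − 4·R2
  [ 1  -4/3  -17/3   4 ]
  [ 0     1      4  -2 ]
  [ 0     0      0  -1 ]
R3 → -1·R3
  [ 1  -4/3  -17/3   4 ]
  [ 0     1      4  -2 ]
  [ 0     0      0   1 ]
R2 → R2 + 2·R3
  [ 1  -4/3  -17/3  4 ]
  [ 0     1      4  0 ]
  [ 0     0      0  1 ]
R1 → R1 − 4·R3
  [ 1  -4/3  -17/3  0 ]
  [ 0     1      4  0 ]
  [ 0     0      0  1 ]
R1 → R1 + 4/3·R2
  [ 1  0  -1/3  0 ]
  [ 0  1     4  0 ]
  [ 0  0     0  1 ]

[[1, 0, -1/3, 0], [0, 1, 4, 0], [0, 0, 0, 1]]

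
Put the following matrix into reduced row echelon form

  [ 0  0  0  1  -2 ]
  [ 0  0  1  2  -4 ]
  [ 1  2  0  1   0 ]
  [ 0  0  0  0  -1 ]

Swap R1 and R3.
  [ 1  2  0  1   0 ]
  [ 0  0  1  2  -4 ]
  [ 0  0  0  1  -2 ]
  [ 0  0  0  0  -1 ]
Multiply R4 by -1.
  [ 1  2  0  1   0 ]
  [ 0  0  1  2  -4 ]
  [ 0  0  0  1  -2 ]
  [ 0  0  0  0   1 ]
Add 2 times R4 to R3.
  [ 1  2  0  1   0 ]
  [ 0  0  1  2  -4 ]
  [ 0  0  0  1   0 ]
  [ 0  0  0  0   1 ]
Add 4 times R4 to R2.
  [ 1  2  0  1  0 ]
  [ 0  0  1  2  0 ]
  [ 0  0  0  1  0 ]
  [ 0  0  0  0  1 ]
Subtract 2 times R3 from R2.
  [ 1  2  0  1  0 ]
  [ 0  0  1  0  0 ]
  [ 0  0  0  1  0 ]
  [ 0  0  0  0  1 ]
Subtract R3 from R1.
  [ 1  2  0  0  0 ]
  [ 0  0  1  0  0 ]
  [ 0  0  0  1  0 ]
  [ 0  0  0  0  1 ]

[[1, 2, 0, 0, 0], [0, 0, 1, 0, 0], [0, 0, 0, 1, 0], [0, 0, 0, 0, 1]]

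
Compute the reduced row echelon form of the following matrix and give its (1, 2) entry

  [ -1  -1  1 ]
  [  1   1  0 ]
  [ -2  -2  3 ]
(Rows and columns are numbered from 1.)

1

Multiply R1 by -1.
Subtract R1 from R2.
Add 2 times R1 to R3.
Subtract R2 from R3.
Add R2 to R1.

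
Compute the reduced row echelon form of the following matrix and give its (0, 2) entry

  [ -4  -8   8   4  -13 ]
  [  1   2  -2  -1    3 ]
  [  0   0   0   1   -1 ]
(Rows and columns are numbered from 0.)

-2

R1 ← -1/4·R1
  [ 1  2  -2  -1  13/4 ]
  [ 1  2  -2  -1     3 ]
  [ 0  0   0   1    -1 ]
R2 ← R2 − R1
  [ 1  2  -2  -1  13/4 ]
  [ 0  0   0   0  -1/4 ]
  [ 0  0   0   1    -1 ]
R2 <-> R3
  [ 1  2  -2  -1  13/4 ]
  [ 0  0   0   1    -1 ]
  [ 0  0   0   0  -1/4 ]
R3 ← -4·R3
  [ 1  2  -2  -1  13/4 ]
  [ 0  0   0   1    -1 ]
  [ 0  0   0   0     1 ]
R2 ← R2 + R3
  [ 1  2  -2  -1  13/4 ]
  [ 0  0   0   1     0 ]
  [ 0  0   0   0     1 ]
R1 ← R1 − 13/4·R3
  [ 1  2  -2  -1  0 ]
  [ 0  0   0   1  0 ]
  [ 0  0   0   0  1 ]
R1 ← R1 + R2
  [ 1  2  -2  0  0 ]
  [ 0  0   0  1  0 ]
  [ 0  0   0  0  1 ]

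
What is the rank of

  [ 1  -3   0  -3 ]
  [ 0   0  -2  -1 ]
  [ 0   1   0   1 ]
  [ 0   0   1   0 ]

ρ2 <=> ρ3
  [ 1  -3   0  -3 ]
  [ 0   1   0   1 ]
  [ 0   0  -2  -1 ]
  [ 0   0   1   0 ]
ρ3 → -1/2·ρ3
  [ 1  -3  0   -3 ]
  [ 0   1  0    1 ]
  [ 0   0  1  1/2 ]
  [ 0   0  1    0 ]
ρ4 → ρ4 − ρ3
  [ 1  -3  0    -3 ]
  [ 0   1  0     1 ]
  [ 0   0  1   1/2 ]
  [ 0   0  0  -1/2 ]
ρ4 → -2·ρ4
  [ 1  -3  0   -3 ]
  [ 0   1  0    1 ]
  [ 0   0  1  1/2 ]
  [ 0   0  0    1 ]
ρ3 → ρ3 − 1/2·ρ4
  [ 1  -3  0  -3 ]
  [ 0   1  0   1 ]
  [ 0   0  1   0 ]
  [ 0   0  0   1 ]
ρ2 → ρ2 − ρ4
  [ 1  -3  0  -3 ]
  [ 0   1  0   0 ]
  [ 0   0  1   0 ]
  [ 0   0  0   1 ]
ρ1 → ρ1 + 3·ρ4
  [ 1  -3  0  0 ]
  [ 0   1  0  0 ]
  [ 0   0  1  0 ]
  [ 0   0  0  1 ]
ρ1 → ρ1 + 3·ρ2
  [ 1  0  0  0 ]
  [ 0  1  0  0 ]
  [ 0  0  1  0 ]
  [ 0  0  0  1 ]
The reduced form has 4 nonzero rows.

rank = 4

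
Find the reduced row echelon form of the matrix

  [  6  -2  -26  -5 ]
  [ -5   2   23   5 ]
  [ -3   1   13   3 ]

ρ1 → 1/6·ρ1
  [  1  -1/3  -13/3  -5/6 ]
  [ -5     2     23     5 ]
  [ -3     1     13     3 ]
ρ2 → ρ2 + 5·ρ1
  [  1  -1/3  -13/3  -5/6 ]
  [  0   1/3    4/3   5/6 ]
  [ -3     1     13     3 ]
ρ3 → ρ3 + 3·ρ1
  [ 1  -1/3  -13/3  -5/6 ]
  [ 0   1/3    4/3   5/6 ]
  [ 0     0      0   1/2 ]
ρ2 → 3·ρ2
  [ 1  -1/3  -13/3  -5/6 ]
  [ 0     1      4   5/2 ]
  [ 0     0      0   1/2 ]
ρ3 → 2·ρ3
  [ 1  -1/3  -13/3  -5/6 ]
  [ 0     1      4   5/2 ]
  [ 0     0      0     1 ]
ρ2 → ρ2 − 5/2·ρ3
  [ 1  -1/3  -13/3  -5/6 ]
  [ 0     1      4     0 ]
  [ 0     0      0     1 ]
ρ1 → ρ1 + 5/6·ρ3
  [ 1  -1/3  -13/3  0 ]
  [ 0     1      4  0 ]
  [ 0     0      0  1 ]
ρ1 → ρ1 + 1/3·ρ2
  [ 1  0  -3  0 ]
  [ 0  1   4  0 ]
  [ 0  0   0  1 ]

[[1, 0, -3, 0], [0, 1, 4, 0], [0, 0, 0, 1]]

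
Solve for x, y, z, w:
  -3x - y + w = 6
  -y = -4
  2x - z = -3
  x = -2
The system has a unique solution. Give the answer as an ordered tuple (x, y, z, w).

(-2, 4, -1, 4)

Form the augmented matrix and row-reduce:
  [ -3  -1   0  1  |   6 ]
  [  0  -1   0  0  |  -4 ]
  [  2   0  -1  0  |  -3 ]
  [  1   0   0  0  |  -2 ]
ρ1 := -1/3·ρ1
ρ3 := ρ3 − 2·ρ1
ρ4 := ρ4 − ρ1
ρ2 := -1·ρ2
ρ3 := ρ3 + 2/3·ρ2
ρ4 := ρ4 + 1/3·ρ2
ρ3 := -1·ρ3
ρ4 := 3·ρ4
ρ3 := ρ3 + 2/3·ρ4
ρ1 := ρ1 + 1/3·ρ4
ρ1 := ρ1 − 1/3·ρ2
Reading off the last column: x = -2, y = 4, z = -1, w = 4.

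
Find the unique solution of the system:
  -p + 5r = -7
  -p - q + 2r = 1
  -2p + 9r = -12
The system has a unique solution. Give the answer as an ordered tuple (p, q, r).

(-3, -2, -2)

Form the augmented matrix and row-reduce:
  [ -1   0  5  |   -7 ]
  [ -1  -1  2  |    1 ]
  [ -2   0  9  |  -12 ]
r1 -> -1·r1
  [  1   0  -5  |    7 ]
  [ -1  -1   2  |    1 ]
  [ -2   0   9  |  -12 ]
r2 -> r2 + r1
  [  1   0  -5  |    7 ]
  [  0  -1  -3  |    8 ]
  [ -2   0   9  |  -12 ]
r3 -> r3 + 2·r1
  [ 1   0  -5  |  7 ]
  [ 0  -1  -3  |  8 ]
  [ 0   0  -1  |  2 ]
r2 -> -1·r2
  [ 1  0  -5  |   7 ]
  [ 0  1   3  |  -8 ]
  [ 0  0  -1  |   2 ]
r3 -> -1·r3
  [ 1  0  -5  |   7 ]
  [ 0  1   3  |  -8 ]
  [ 0  0   1  |  -2 ]
r2 -> r2 − 3·r3
  [ 1  0  -5  |   7 ]
  [ 0  1   0  |  -2 ]
  [ 0  0   1  |  -2 ]
r1 -> r1 + 5·r3
  [ 1  0  0  |  -3 ]
  [ 0  1  0  |  -2 ]
  [ 0  0  1  |  -2 ]
Reading off the last column: p = -3, q = -2, r = -2.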